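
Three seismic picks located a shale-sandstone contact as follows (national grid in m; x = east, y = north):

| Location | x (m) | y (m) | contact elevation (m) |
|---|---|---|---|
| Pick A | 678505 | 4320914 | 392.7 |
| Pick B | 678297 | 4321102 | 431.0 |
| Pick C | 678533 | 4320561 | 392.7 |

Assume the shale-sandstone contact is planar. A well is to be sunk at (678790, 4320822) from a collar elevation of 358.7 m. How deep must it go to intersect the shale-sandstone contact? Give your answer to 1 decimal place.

Two edge vectors: Pick A→Pick B = (-208, 188, 38.3), Pick A→Pick C = (28, -353, 0).
Normal n = (Pick A→Pick B) × (Pick A→Pick C) = (13519.9, 1072.4, 68160).
So ∂z/∂x = −n_x/n_z = −0.198355340 and ∂z/∂y = −n_y/n_z = −0.015733568.
Intercept c from Pick A: 392.7 + 134585.09 + 67983.39 = 202961.18.
At (678790, 4320822): z_contact = −134641.62 − 67981.95 + 202961.18 = 337.62 m.
Depth below ground = 358.7 − 337.62 = 21.1 m.

21.1 m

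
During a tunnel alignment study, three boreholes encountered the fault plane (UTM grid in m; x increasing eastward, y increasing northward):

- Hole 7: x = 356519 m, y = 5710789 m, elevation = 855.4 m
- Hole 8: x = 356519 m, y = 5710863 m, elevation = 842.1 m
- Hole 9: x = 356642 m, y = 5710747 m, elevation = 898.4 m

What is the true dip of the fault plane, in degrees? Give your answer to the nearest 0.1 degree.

Two edge vectors: Hole 7→Hole 8 = (0, 74, -13.3), Hole 7→Hole 9 = (123, -42, 43).
Normal n = (Hole 7→Hole 8) × (Hole 7→Hole 9) = (2623.4, -1635.9, -9102).
So ∂z/∂x = −n_x/n_z = 0.28822 and ∂z/∂y = −n_y/n_z = −0.17973.
Gradient magnitude |∇z| = √(a² + b²) = √(0.08307 + 0.03230) = 0.33967.
True dip = arctan(0.33967) = 18.8°, dipping toward WNW (azimuth ≈ 302°).

18.8°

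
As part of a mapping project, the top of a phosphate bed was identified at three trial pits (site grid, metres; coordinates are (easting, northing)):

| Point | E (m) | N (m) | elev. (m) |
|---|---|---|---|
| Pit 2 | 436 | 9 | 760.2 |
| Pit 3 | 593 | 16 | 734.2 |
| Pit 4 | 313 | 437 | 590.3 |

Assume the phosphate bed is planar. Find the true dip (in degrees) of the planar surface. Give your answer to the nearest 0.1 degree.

Two edge vectors: Pit 2→Pit 3 = (157, 7, -26), Pit 2→Pit 4 = (-123, 428, -169.9).
Normal n = (Pit 2→Pit 3) × (Pit 2→Pit 4) = (9938.7, 29872.3, 68057).
So ∂z/∂E = −n_x/n_z = −0.14603 and ∂z/∂N = −n_y/n_z = −0.43893.
Gradient magnitude |∇z| = √(a² + b²) = √(0.02133 + 0.19266) = 0.46259.
True dip = arctan(0.46259) = 24.8°, dipping toward NNE (azimuth ≈ 018°).

24.8°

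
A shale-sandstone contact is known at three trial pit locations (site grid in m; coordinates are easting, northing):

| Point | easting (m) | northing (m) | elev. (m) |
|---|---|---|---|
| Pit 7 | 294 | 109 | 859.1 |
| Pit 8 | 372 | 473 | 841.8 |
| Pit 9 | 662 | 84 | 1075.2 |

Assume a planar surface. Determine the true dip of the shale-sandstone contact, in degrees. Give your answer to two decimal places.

30.98°

Two edge vectors: Pit 7→Pit 8 = (78, 364, -17.3), Pit 7→Pit 9 = (368, -25, 216.1).
Normal n = (Pit 7→Pit 8) × (Pit 7→Pit 9) = (78227.9, -23222.2, -135902).
So ∂z/∂easting = −n_x/n_z = 0.57562 and ∂z/∂northing = −n_y/n_z = −0.17087.
Gradient magnitude |∇z| = √(a² + b²) = √(0.33134 + 0.02920) = 0.60045.
True dip = arctan(0.60045) = 30.98°, dipping toward WNW (azimuth ≈ 287°).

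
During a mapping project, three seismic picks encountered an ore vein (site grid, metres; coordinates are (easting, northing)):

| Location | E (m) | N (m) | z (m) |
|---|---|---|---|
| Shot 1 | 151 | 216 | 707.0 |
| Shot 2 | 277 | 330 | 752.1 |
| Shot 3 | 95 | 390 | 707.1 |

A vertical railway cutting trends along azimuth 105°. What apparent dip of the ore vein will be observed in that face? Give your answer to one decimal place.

Let the plane be z = a·E + b·N + c.
Shot 2−Shot 1: 126a + 114b = 45.1;  Shot 3−Shot 1: −56a + 174b = 0.1.
Solving gives a = 0.27681, b = 0.08966.
Unit vector along 105° is (sin 105°, cos 105°) = (0.9659, -0.2588).
Slope in that direction = a·(0.9659) + b·(-0.2588) = 0.24417.
Apparent dip = arctan|0.24417| = 13.7° (true dip is 16.2°, so apparent ≤ true as expected).

13.7°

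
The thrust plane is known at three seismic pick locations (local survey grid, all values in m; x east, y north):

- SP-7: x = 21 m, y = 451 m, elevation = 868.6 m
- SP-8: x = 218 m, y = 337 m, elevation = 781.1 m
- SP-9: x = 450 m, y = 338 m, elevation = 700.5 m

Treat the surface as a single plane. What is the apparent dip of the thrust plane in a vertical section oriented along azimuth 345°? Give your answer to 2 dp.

Two edge vectors: SP-7→SP-8 = (197, -114, -87.5), SP-7→SP-9 = (429, -113, -168.1).
Normal n = (SP-7→SP-8) × (SP-7→SP-9) = (9275.9, -4421.8, 26645).
So ∂z/∂x = −n_x/n_z = −0.34813 and ∂z/∂y = −n_y/n_z = 0.16595.
Unit vector along 345° is (sin 345°, cos 345°) = (-0.2588, 0.9659).
Slope in that direction = a·(-0.2588) + b·(0.9659) = 0.25040.
Apparent dip = arctan|0.25040| = 14.06° (true dip is 21.1°, so apparent ≤ true as expected).

14.06°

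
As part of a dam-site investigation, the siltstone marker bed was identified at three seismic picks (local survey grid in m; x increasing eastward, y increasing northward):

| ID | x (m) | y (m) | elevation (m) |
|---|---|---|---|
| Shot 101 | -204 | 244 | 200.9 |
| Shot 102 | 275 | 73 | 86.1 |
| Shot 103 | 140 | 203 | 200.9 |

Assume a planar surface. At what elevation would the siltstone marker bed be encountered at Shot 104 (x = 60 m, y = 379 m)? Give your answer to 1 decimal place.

Let the plane be z = a·x + b·y + c.
Shot 102−Shot 101: 479a − 171b = −114.8;  Shot 103−Shot 101: 344a − 41b = 0.
Solving gives a = 0.12012, b = 1.00781.
Then c = 200.9 − a·-204 − b·244 = −20.50.
At (60, 379): z = 7.2 + 382.0 − 20.50 = 368.7 m.

368.7 m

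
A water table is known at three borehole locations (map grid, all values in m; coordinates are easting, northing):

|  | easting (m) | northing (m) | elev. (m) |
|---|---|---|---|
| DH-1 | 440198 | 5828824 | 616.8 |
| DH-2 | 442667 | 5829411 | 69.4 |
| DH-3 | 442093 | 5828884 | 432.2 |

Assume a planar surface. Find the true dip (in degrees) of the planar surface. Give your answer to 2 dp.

Let the plane be z = a·easting + b·northing + c.
DH-2−DH-1: 2469a + 587b = −547.4;  DH-3−DH-1: 1895a + 60b = −184.6.
Solving gives a = −0.07832, b = −0.60312.
Gradient magnitude |∇z| = √(a² + b²) = √(0.00613 + 0.36376) = 0.60819.
True dip = arctan(0.60819) = 31.31°, dipping toward N (azimuth ≈ 007°).

31.31°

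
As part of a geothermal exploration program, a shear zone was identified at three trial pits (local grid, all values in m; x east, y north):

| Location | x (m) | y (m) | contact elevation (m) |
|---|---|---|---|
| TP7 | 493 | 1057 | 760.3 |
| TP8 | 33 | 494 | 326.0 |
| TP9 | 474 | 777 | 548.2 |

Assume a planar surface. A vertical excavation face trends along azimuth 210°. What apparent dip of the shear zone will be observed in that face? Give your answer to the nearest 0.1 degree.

33.6°

Two edge vectors: TP7→TP8 = (-460, -563, -434.3), TP7→TP9 = (-19, -280, -212.1).
Normal n = (TP7→TP8) × (TP7→TP9) = (-2191.7, -89314.3, 118103).
So ∂z/∂x = −n_x/n_z = 0.01856 and ∂z/∂y = −n_y/n_z = 0.75624.
Unit vector along 210° is (sin 210°, cos 210°) = (-0.5000, -0.8660).
Slope in that direction = a·(-0.5000) + b·(-0.8660) = −0.66420.
Apparent dip = arctan|0.66420| = 33.6° (true dip is 37.1°, so apparent ≤ true as expected).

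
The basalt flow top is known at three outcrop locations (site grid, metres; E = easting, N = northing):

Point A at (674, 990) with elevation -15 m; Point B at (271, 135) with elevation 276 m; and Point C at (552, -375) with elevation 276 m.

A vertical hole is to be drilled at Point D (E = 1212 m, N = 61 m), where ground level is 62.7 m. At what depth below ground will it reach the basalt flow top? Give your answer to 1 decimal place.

Let the plane be z = a·E + b·N + c.
Point B−Point A: −403a − 855b = 291;  Point C−Point A: −122a − 1365b = 291.
Solving gives a = −0.332918, b = −0.183431.
Then c = -15 − a·674 − b·990 = 390.98.
At (1212, 61): z_contact = −403.50 − 11.19 + 390.98 = -23.70 m.
Depth below ground = 62.7 − (-23.70) = 86.4 m.

86.4 m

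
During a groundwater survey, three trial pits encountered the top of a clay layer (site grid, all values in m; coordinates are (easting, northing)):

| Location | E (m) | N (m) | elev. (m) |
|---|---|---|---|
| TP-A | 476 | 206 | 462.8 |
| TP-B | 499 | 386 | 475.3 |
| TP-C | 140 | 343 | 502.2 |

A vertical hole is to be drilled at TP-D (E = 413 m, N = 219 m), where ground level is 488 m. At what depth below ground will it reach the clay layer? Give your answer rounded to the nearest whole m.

Let the plane be z = a·E + b·N + c.
TP-B−TP-A: 23a + 180b = 12.5;  TP-C−TP-A: −336a + 137b = 39.4.
Solving gives a = −0.08454, b = 0.08025.
Then c = 462.8 − a·476 − b·206 = 486.51.
At (413, 219): z_contact = −34.9 + 17.6 + 486.51 = 469.2 m.
Depth below ground = 488 − 469.2 = 19 m.

19 m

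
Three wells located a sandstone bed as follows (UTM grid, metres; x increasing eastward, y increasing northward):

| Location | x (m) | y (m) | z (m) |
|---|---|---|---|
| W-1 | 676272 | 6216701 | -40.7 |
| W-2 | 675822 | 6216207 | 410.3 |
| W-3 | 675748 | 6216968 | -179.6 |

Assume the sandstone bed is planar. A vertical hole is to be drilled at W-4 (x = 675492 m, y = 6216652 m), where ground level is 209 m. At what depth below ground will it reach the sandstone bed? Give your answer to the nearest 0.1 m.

104.5 m

Two edge vectors: W-1→W-2 = (-450, -494, 451), W-1→W-3 = (-524, 267, -138.9).
Normal n = (W-1→W-2) × (W-1→W-3) = (-51800.4, -298829, -379006).
So ∂z/∂x = −n_x/n_z = −0.136674353 and ∂z/∂y = −n_y/n_z = −0.788454536.
Intercept c from W-1: -40.7 + 92429.04 + 4901586.10 = 4993974.44.
At (675492, 6216652): z_contact = −92322.43 − 4901547.47 + 4993974.44 = 104.54 m.
Depth below ground = 209 − 104.54 = 104.5 m.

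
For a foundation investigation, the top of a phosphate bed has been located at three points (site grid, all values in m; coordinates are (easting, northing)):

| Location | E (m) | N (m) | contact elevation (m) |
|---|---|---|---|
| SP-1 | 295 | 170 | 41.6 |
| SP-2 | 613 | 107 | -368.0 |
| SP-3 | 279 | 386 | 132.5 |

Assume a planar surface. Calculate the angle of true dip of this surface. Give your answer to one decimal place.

Two edge vectors: SP-1→SP-2 = (318, -63, -409.6), SP-1→SP-3 = (-16, 216, 90.9).
Normal n = (SP-1→SP-2) × (SP-1→SP-3) = (82746.9, -22352.6, 67680).
So ∂z/∂E = −n_x/n_z = −1.22262 and ∂z/∂N = −n_y/n_z = 0.33027.
Gradient magnitude |∇z| = √(a² + b²) = √(1.49480 + 0.10908) = 1.26644.
True dip = arctan(1.26644) = 51.7°, dipping toward ESE (azimuth ≈ 105°).

51.7°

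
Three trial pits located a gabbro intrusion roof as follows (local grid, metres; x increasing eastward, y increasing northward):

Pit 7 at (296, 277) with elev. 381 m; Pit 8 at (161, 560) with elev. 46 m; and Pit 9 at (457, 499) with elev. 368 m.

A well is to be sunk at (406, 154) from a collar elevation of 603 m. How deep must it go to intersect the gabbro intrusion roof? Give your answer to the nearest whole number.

Two edge vectors: Pit 7→Pit 8 = (-135, 283, -335), Pit 7→Pit 9 = (161, 222, -13).
Normal n = (Pit 7→Pit 8) × (Pit 7→Pit 9) = (70691, -55690, -75533).
So ∂z/∂x = −n_x/n_z = 0.93590 and ∂z/∂y = −n_y/n_z = −0.73729.
Intercept c from Pit 7: 381 − 277.03 + 204.23 = 308.21.
At (406, 154): z_contact = 380.0 − 113.5 + 308.21 = 574.6 m.
Depth below ground = 603 − 574.6 = 28 m.

28 m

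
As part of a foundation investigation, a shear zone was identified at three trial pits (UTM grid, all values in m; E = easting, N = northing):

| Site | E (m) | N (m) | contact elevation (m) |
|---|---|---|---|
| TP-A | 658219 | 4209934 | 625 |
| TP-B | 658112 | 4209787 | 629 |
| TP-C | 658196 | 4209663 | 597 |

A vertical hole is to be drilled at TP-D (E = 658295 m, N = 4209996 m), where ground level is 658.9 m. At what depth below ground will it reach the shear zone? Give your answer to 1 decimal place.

41.9 m

Two edge vectors: TP-A→TP-B = (-107, -147, 4), TP-A→TP-C = (-23, -271, -28).
Normal n = (TP-A→TP-B) × (TP-A→TP-C) = (5200, -3088, 25616).
So ∂z/∂E = −n_x/n_z = −0.202998126 and ∂z/∂N = −n_y/n_z = 0.120549656.
Intercept c from TP-A: 625 + 133617.22 − 507506.10 = −373263.87.
At (658295, 4209996): z_contact = −133632.65 + 507513.57 − 373263.87 = 617.05 m.
Depth below ground = 658.9 − 617.05 = 41.9 m.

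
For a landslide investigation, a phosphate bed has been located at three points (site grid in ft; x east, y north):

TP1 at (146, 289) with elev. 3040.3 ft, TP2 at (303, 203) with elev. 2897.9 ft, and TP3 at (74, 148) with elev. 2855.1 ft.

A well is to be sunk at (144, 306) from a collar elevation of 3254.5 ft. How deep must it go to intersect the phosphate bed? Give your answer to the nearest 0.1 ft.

Let the plane be z = a·x + b·y + c.
TP2−TP1: 157a − 86b = −142.4;  TP3−TP1: −72a − 141b = −185.2.
Solving gives a = −0.14654, b = 1.38830.
Then c = 3040.3 − a·146 − b·289 = 2660.47.
At (144, 306): z_contact = −21.10 + 424.82 + 2660.47 = 3064.19 ft.
Depth below ground = 3254.5 − 3064.19 = 190.3 ft.

190.3 ft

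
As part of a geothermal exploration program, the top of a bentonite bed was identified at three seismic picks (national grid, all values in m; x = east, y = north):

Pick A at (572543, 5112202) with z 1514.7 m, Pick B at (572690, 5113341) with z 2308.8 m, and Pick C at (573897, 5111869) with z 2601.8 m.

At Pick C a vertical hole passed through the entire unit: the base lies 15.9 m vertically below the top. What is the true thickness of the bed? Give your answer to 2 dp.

10.66 m

Two edge vectors: Pick A→Pick B = (147, 1139, 794.1), Pick A→Pick C = (1354, -333, 1087.1).
Normal n = (Pick A→Pick B) × (Pick A→Pick C) = (1502642.2, 915407.7, -1591157).
So ∂z/∂x = −n_x/n_z = 0.94437 and ∂z/∂y = −n_y/n_z = 0.57531.
|∇z| = √(a²+b²) = 1.10581, so dip δ = arctan(1.10581) = 47.88°.
True thickness = vertical thickness × cos δ = 15.9 × cos 47.88° = 10.66 m.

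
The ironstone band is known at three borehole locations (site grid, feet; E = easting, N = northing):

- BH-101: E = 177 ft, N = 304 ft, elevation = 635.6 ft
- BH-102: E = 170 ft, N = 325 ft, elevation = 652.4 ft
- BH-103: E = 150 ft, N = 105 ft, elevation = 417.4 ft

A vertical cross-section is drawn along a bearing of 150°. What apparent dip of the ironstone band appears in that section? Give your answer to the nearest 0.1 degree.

29.2°

Two edge vectors: BH-101→BH-102 = (-7, 21, 16.8), BH-101→BH-103 = (-27, -199, -218.2).
Normal n = (BH-101→BH-102) × (BH-101→BH-103) = (-1239, -1981, 1960).
So ∂z/∂E = −n_x/n_z = 0.63214 and ∂z/∂N = −n_y/n_z = 1.01071.
Unit vector along 150° is (sin 150°, cos 150°) = (0.5000, -0.8660).
Slope in that direction = a·(0.5000) + b·(-0.8660) = −0.55923.
Apparent dip = arctan|0.55923| = 29.2° (true dip is 50.0°, so apparent ≤ true as expected).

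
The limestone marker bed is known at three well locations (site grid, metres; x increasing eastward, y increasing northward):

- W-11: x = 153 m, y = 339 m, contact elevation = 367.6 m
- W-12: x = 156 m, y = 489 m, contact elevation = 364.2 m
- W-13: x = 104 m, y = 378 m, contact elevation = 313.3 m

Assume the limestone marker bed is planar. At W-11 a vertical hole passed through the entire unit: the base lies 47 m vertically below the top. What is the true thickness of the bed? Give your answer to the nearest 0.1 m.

Two edge vectors: W-11→W-12 = (3, 150, -3.4), W-11→W-13 = (-49, 39, -54.3).
Normal n = (W-11→W-12) × (W-11→W-13) = (-8012.4, 329.5, 7467).
So ∂z/∂x = −n_x/n_z = 1.07304 and ∂z/∂y = −n_y/n_z = −0.04413.
|∇z| = √(a²+b²) = 1.07395, so dip δ = arctan(1.07395) = 47.04°.
True thickness = vertical thickness × cos δ = 47 × cos 47.04° = 32.0 m.

32.0 m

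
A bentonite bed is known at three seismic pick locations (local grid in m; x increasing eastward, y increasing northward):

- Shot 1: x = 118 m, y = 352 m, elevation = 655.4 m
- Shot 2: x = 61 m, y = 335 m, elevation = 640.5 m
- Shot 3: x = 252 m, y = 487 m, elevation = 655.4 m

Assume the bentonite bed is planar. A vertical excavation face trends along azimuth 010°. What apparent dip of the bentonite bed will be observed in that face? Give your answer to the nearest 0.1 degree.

16.6°

Two edge vectors: Shot 1→Shot 2 = (-57, -17, -14.9), Shot 1→Shot 3 = (134, 135, 0).
Normal n = (Shot 1→Shot 2) × (Shot 1→Shot 3) = (2011.5, -1996.6, -5417).
So ∂z/∂x = −n_x/n_z = 0.37133 and ∂z/∂y = −n_y/n_z = −0.36858.
Unit vector along 010° is (sin 10°, cos 10°) = (0.1736, 0.9848).
Slope in that direction = a·(0.1736) + b·(0.9848) = −0.29850.
Apparent dip = arctan|0.29850| = 16.6° (true dip is 27.6°, so apparent ≤ true as expected).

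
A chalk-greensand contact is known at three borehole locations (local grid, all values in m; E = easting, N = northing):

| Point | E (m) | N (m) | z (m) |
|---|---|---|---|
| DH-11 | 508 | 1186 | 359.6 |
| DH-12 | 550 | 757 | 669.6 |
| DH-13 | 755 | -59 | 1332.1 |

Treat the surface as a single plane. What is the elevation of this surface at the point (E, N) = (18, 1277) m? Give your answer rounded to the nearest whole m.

14 m

Two edge vectors: DH-11→DH-12 = (42, -429, 310), DH-11→DH-13 = (247, -1245, 972.5).
Normal n = (DH-11→DH-12) × (DH-11→DH-13) = (-31252.5, 35725, 53673).
So ∂z/∂E = −n_x/n_z = 0.58228 and ∂z/∂N = −n_y/n_z = −0.66560.
Intercept c from DH-11: 359.6 − 295.80 + 789.41 = 853.21.
At (18, 1277): z = 10.5 − 850.0 + 853.21 = 13.7 m.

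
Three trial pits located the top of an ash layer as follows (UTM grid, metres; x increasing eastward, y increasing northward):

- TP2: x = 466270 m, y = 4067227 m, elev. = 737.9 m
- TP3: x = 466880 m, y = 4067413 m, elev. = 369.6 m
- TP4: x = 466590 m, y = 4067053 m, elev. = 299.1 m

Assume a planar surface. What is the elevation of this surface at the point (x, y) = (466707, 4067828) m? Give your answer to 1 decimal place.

Two edge vectors: TP2→TP3 = (610, 186, -368.3), TP2→TP4 = (320, -174, -438.8).
Normal n = (TP2→TP3) × (TP2→TP4) = (-145701, 149812, -165660).
So ∂z/∂x = −n_x/n_z = −0.879518290 and ∂z/∂y = −n_y/n_z = 0.904334178.
Intercept c from TP2: 737.9 + 410092.99 − 3678132.39 = −3267301.49.
At (466707, 4067828): z = −410477.3 + 3678675.9 − 3267301.49 = 897.1 m.

897.1 m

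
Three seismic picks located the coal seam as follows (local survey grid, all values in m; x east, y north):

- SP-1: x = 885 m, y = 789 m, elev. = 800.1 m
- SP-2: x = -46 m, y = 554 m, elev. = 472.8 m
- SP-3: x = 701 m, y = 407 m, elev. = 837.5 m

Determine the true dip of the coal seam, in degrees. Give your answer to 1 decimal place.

27.7°

Two edge vectors: SP-1→SP-2 = (-931, -235, -327.3), SP-1→SP-3 = (-184, -382, 37.4).
Normal n = (SP-1→SP-2) × (SP-1→SP-3) = (-133817.6, 95042.6, 312402).
So ∂z/∂x = −n_x/n_z = 0.42835 and ∂z/∂y = −n_y/n_z = −0.30423.
Gradient magnitude |∇z| = √(a² + b²) = √(0.18348 + 0.09256) = 0.52540.
True dip = arctan(0.52540) = 27.7°, dipping toward NW (azimuth ≈ 305°).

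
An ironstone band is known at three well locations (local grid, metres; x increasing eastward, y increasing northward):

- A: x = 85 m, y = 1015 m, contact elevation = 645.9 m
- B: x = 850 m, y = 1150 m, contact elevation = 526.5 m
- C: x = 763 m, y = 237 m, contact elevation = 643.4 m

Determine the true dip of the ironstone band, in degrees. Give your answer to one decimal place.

10.1°

Two edge vectors: A→B = (765, 135, -119.4), A→C = (678, -778, -2.5).
Normal n = (A→B) × (A→C) = (-93230.7, -79040.7, -686700).
So ∂z/∂x = −n_x/n_z = −0.13577 and ∂z/∂y = −n_y/n_z = −0.11510.
Gradient magnitude |∇z| = √(a² + b²) = √(0.01843 + 0.01325) = 0.17799.
True dip = arctan(0.17799) = 10.1°, dipping toward NE (azimuth ≈ 050°).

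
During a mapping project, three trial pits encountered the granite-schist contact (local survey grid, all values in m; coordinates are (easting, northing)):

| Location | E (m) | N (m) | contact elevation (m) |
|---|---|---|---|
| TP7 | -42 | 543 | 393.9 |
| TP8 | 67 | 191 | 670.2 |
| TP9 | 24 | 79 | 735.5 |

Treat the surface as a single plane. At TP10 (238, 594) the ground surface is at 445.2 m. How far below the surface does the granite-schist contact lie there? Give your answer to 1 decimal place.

5.2 m

Two edge vectors: TP7→TP8 = (109, -352, 276.3), TP7→TP9 = (66, -464, 341.6).
Normal n = (TP7→TP8) × (TP7→TP9) = (7960, -18998.6, -27344).
So ∂z/∂E = −n_x/n_z = 0.29111 and ∂z/∂N = −n_y/n_z = −0.69480.
Intercept c from TP7: 393.9 + 12.23 + 377.28 = 783.40.
At (238, 594): z_contact = 69.28 − 412.71 + 783.40 = 439.97 m.
Depth below ground = 445.2 − 439.97 = 5.2 m.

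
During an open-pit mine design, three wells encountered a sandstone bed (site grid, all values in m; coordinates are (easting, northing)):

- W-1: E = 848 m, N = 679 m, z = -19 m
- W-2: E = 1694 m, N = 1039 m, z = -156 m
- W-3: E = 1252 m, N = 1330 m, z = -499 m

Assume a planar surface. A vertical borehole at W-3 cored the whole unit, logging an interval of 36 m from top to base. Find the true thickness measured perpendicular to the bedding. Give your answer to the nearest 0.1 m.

Two edge vectors: W-1→W-2 = (846, 360, -137), W-1→W-3 = (404, 651, -480).
Normal n = (W-1→W-2) × (W-1→W-3) = (-83613, 350732, 405306).
So ∂z/∂E = −n_x/n_z = 0.20630 and ∂z/∂N = −n_y/n_z = −0.86535.
|∇z| = √(a²+b²) = 0.88960, so dip δ = arctan(0.88960) = 41.66°.
True thickness = vertical thickness × cos δ = 36 × cos 41.66° = 26.9 m.

26.9 m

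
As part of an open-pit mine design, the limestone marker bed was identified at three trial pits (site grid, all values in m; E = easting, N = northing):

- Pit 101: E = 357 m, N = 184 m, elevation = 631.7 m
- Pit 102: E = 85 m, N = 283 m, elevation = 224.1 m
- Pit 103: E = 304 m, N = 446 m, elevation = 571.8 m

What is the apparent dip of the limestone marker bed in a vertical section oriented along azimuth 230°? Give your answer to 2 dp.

50.71°

Two edge vectors: Pit 101→Pit 102 = (-272, 99, -407.6), Pit 101→Pit 103 = (-53, 262, -59.9).
Normal n = (Pit 101→Pit 102) × (Pit 101→Pit 103) = (100861.1, 5310, -66017).
So ∂z/∂E = −n_x/n_z = 1.52780 and ∂z/∂N = −n_y/n_z = 0.08043.
Unit vector along 230° is (sin 230°, cos 230°) = (-0.7660, -0.6428).
Slope in that direction = a·(-0.7660) + b·(-0.6428) = −1.22207.
Apparent dip = arctan|1.22207| = 50.71° (true dip is 56.8°, so apparent ≤ true as expected).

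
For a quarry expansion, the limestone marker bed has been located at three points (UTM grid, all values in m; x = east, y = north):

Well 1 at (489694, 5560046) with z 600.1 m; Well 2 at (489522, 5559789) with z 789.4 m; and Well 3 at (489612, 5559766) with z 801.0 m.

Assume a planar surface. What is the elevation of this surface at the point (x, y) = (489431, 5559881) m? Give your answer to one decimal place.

Let the plane be z = a·x + b·y + c.
Well 2−Well 1: −172a − 257b = 189.3;  Well 3−Well 1: −82a − 280b = 200.9.
Solving gives a = −0.050679318, b = −0.702658200.
Then c = 600.1 − a·489694 − b·5560046 = 3932229.37.
At (489431, 5559881): z = −24804.0 − 3906696.0 + 3932229.37 = 729.4 m.

729.4 m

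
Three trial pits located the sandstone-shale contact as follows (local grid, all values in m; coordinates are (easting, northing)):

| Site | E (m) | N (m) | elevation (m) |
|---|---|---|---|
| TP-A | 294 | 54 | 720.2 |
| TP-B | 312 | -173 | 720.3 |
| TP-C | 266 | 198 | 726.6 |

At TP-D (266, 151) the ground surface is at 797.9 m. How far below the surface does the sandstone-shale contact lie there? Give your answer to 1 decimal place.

Let the plane be z = a·E + b·N + c.
TP-B−TP-A: 18a − 227b = 0.1;  TP-C−TP-A: −28a + 144b = 6.4.
Solving gives a = −0.38980, b = −0.03135.
Then c = 720.2 − a·294 − b·54 = 836.49.
At (266, 151): z_contact = −103.69 − 4.73 + 836.49 = 728.07 m.
Depth below ground = 797.9 − 728.07 = 69.8 m.

69.8 m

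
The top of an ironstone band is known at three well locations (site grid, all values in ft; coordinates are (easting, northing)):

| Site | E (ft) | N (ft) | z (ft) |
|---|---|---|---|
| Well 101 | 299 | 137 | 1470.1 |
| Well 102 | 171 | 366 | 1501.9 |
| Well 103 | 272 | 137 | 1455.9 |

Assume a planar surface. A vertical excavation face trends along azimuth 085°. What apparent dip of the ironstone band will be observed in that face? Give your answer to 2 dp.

Let the plane be z = a·E + b·N + c.
Well 102−Well 101: −128a + 229b = 31.8;  Well 103−Well 101: −27a + 0b = −14.2.
Solving gives a = 0.52593, b = 0.43283.
Unit vector along 085° is (sin 85°, cos 85°) = (0.9962, 0.0872).
Slope in that direction = a·(0.9962) + b·(0.0872) = 0.56165.
Apparent dip = arctan|0.56165| = 29.32° (true dip is 34.3°, so apparent ≤ true as expected).

29.32°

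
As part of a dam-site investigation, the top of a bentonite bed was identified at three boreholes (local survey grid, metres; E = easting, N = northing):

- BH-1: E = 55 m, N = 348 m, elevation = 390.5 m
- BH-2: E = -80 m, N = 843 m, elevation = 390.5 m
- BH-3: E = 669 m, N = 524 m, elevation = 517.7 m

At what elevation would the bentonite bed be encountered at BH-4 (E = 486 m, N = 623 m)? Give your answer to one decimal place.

487.7 m

Let the plane be z = a·E + b·N + c.
BH-2−BH-1: −135a + 495b = 0;  BH-3−BH-1: 614a + 176b = 127.2.
Solving gives a = 0.19215, b = 0.05240.
Then c = 390.5 − a·55 − b·348 = 361.70.
At (486, 623): z = 93.4 + 32.6 + 361.70 = 487.7 m.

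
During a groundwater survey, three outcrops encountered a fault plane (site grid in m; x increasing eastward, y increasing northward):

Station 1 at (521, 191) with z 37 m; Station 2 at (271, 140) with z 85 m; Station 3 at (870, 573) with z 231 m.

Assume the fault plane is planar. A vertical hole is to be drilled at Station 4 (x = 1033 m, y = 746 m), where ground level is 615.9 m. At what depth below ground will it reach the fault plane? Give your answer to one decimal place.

298.8 m

Let the plane be z = a·x + b·y + c.
Station 2−Station 1: −250a − 51b = 48;  Station 3−Station 1: 349a + 382b = 194.
Solving gives a = −0.363316, b = 0.839783.
Then c = 37 − a·521 − b·191 = 65.89.
At (1033, 746): z_contact = −375.31 + 626.48 + 65.89 = 317.06 m.
Depth below ground = 615.9 − 317.06 = 298.8 m.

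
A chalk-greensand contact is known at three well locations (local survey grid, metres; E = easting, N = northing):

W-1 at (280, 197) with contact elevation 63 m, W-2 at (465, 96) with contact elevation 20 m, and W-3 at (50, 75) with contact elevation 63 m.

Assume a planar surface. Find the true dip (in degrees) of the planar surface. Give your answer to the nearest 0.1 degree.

Let the plane be z = a·E + b·N + c.
W-2−W-1: 185a − 101b = −43;  W-3−W-1: −230a − 122b = 0.
Solving gives a = −0.11454, b = 0.21594.
Gradient magnitude |∇z| = √(a² + b²) = √(0.01312 + 0.04663) = 0.24444.
True dip = arctan(0.24444) = 13.7°, dipping toward SSE (azimuth ≈ 152°).

13.7°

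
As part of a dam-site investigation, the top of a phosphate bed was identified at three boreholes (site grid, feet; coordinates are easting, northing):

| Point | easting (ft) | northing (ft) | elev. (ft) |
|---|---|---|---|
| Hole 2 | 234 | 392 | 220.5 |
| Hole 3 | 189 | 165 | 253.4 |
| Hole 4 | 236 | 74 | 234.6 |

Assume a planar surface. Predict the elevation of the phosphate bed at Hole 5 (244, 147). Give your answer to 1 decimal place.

227.2 ft

Let the plane be z = a·easting + b·northing + c.
Hole 3−Hole 2: −45a − 227b = 32.9;  Hole 4−Hole 2: 2a − 318b = 14.1.
Solving gives a = −0.49184, b = −0.04743.
Then c = 220.5 − a·234 − b·392 = 354.18.
At (244, 147): z = −120.0 − 7.0 + 354.18 = 227.2 ft.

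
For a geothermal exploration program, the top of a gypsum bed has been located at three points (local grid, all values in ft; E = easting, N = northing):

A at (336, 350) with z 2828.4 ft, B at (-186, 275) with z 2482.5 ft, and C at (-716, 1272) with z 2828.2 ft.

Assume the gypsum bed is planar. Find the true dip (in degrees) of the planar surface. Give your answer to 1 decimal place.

Let the plane be z = a·E + b·N + c.
B−A: −522a − 75b = −345.9;  C−A: −1052a + 922b = −0.2.
Solving gives a = 0.56934, b = 0.64940.
Gradient magnitude |∇z| = √(a² + b²) = √(0.32415 + 0.42172) = 0.86363.
True dip = arctan(0.86363) = 40.8°, dipping toward SW (azimuth ≈ 221°).

40.8°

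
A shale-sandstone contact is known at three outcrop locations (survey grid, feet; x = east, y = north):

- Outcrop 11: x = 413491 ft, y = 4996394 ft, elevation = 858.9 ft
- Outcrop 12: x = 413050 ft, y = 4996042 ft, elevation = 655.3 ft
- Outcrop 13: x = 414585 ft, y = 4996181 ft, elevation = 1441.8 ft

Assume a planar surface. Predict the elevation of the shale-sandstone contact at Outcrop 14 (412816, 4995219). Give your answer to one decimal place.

Let the plane be z = a·x + b·y + c.
Outcrop 12−Outcrop 11: −441a − 352b = −203.6;  Outcrop 13−Outcrop 11: 1094a − 213b = 582.9.
Solving gives a = 0.518865770, b = −0.071647172.
Then c = 858.9 − a·413491 − b·4996394 = 144290.07.
At (412816, 4995219): z = 214196.1 − 357893.3 + 144290.07 = 592.9 ft.

592.9 ft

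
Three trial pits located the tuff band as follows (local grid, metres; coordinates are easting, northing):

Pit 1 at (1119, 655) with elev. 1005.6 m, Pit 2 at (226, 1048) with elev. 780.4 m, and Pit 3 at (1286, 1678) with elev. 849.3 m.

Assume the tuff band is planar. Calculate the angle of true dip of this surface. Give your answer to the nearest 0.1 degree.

14.0°

Let the plane be z = a·easting + b·northing + c.
Pit 2−Pit 1: −893a + 393b = −225.2;  Pit 3−Pit 1: 167a + 1023b = −156.3.
Solving gives a = 0.17255, b = −0.18095.
Gradient magnitude |∇z| = √(a² + b²) = √(0.02977 + 0.03274) = 0.25003.
True dip = arctan(0.25003) = 14.0°, dipping toward NW (azimuth ≈ 316°).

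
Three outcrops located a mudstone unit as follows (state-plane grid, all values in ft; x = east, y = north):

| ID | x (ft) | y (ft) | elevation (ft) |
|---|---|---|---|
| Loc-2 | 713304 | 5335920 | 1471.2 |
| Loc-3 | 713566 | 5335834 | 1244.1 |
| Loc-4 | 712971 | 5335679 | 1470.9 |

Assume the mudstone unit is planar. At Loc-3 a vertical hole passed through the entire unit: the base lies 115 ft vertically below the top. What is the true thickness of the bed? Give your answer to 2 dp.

80.60 ft

Let the plane be z = a·x + b·y + c.
Loc-3−Loc-2: 262a − 86b = −227.1;  Loc-4−Loc-2: −333a − 241b = −0.3.
Solving gives a = −0.59605, b = 0.82483.
|∇z| = √(a²+b²) = 1.01765, so dip δ = arctan(1.01765) = 45.50°.
True thickness = vertical thickness × cos δ = 115 × cos 45.50° = 80.60 ft.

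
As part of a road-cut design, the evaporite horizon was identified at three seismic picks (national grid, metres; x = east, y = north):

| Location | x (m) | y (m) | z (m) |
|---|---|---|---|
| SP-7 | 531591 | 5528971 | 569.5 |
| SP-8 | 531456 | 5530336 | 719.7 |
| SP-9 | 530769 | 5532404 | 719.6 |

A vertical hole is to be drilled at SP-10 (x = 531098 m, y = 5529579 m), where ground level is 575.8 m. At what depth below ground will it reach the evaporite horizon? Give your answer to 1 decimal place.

143.6 m

Let the plane be z = a·x + b·y + c.
SP-8−SP-7: −135a + 1365b = 150.2;  SP-9−SP-7: −822a + 3433b = 150.1.
Solving gives a = 0.471852257, b = 0.156703337.
Then c = 569.5 − a·531591 − b·5528971 = −1116671.12.
At (531098, 5529579): z_contact = 250599.79 + 866503.48 − 1116671.12 = 432.15 m.
Depth below ground = 575.8 − 432.15 = 143.6 m.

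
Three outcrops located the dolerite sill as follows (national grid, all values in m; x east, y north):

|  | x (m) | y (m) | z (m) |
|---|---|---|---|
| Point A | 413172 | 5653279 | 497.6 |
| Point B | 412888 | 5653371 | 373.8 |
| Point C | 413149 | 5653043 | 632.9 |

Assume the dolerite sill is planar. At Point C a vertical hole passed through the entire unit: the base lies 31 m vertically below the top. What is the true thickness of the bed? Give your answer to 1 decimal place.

Two edge vectors: Point A→Point B = (-284, 92, -123.8), Point A→Point C = (-23, -236, 135.3).
Normal n = (Point A→Point B) × (Point A→Point C) = (-16769.2, 41272.6, 69140).
So ∂z/∂x = −n_x/n_z = 0.24254 and ∂z/∂y = −n_y/n_z = −0.59694.
|∇z| = √(a²+b²) = 0.64433, so dip δ = arctan(0.64433) = 32.80°.
True thickness = vertical thickness × cos δ = 31 × cos 32.80° = 26.1 m.

26.1 m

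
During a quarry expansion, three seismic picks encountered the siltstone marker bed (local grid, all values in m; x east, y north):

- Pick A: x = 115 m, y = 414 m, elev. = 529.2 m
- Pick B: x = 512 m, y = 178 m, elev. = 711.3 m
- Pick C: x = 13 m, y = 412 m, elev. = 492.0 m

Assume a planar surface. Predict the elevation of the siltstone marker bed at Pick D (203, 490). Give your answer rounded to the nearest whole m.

550 m

Two edge vectors: Pick A→Pick B = (397, -236, 182.1), Pick A→Pick C = (-102, -2, -37.2).
Normal n = (Pick A→Pick B) × (Pick A→Pick C) = (9143.4, -3805.8, -24866).
So ∂z/∂x = −n_x/n_z = 0.36771 and ∂z/∂y = −n_y/n_z = −0.15305.
Intercept c from Pick A: 529.2 − 42.29 + 63.36 = 550.28.
At (203, 490): z = 74.6 − 75.0 + 550.28 = 549.9 m.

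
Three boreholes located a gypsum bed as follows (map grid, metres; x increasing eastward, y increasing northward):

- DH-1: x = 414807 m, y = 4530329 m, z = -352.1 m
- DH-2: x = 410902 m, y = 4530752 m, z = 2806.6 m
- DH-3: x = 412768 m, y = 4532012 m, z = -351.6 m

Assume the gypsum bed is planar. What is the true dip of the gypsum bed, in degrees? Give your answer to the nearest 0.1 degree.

55.6°

Let the plane be z = a·x + b·y + c.
DH-2−DH-1: −3905a + 423b = 3158.7;  DH-3−DH-1: −2039a + 1683b = 0.5.
Solving gives a = −0.93104, b = −1.12768.
Gradient magnitude |∇z| = √(a² + b²) = √(0.86683 + 1.27167) = 1.46236.
True dip = arctan(1.46236) = 55.6°, dipping toward NE (azimuth ≈ 040°).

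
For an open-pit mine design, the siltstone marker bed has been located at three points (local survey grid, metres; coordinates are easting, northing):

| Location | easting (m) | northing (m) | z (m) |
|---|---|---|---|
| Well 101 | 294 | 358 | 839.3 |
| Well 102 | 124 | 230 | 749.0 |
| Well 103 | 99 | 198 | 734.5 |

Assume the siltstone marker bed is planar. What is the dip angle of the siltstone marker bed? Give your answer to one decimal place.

Let the plane be z = a·easting + b·northing + c.
Well 102−Well 101: −170a − 128b = −90.3;  Well 103−Well 101: −195a − 160b = −104.8.
Solving gives a = 0.46143, b = 0.09263.
Gradient magnitude |∇z| = √(a² + b²) = √(0.21292 + 0.00858) = 0.47064.
True dip = arctan(0.47064) = 25.2°, dipping toward WSW (azimuth ≈ 259°).

25.2°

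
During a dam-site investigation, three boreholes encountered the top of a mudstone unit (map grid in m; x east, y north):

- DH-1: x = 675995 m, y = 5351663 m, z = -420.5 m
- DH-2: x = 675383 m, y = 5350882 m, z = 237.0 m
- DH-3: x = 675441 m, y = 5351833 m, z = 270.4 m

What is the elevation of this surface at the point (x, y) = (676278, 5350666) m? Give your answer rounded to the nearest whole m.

Let the plane be z = a·x + b·y + c.
DH-2−DH-1: −612a − 781b = 657.5;  DH-3−DH-1: −554a + 170b = 690.9.
Solving gives a = −1.21362197, b = 0.10913783.
Then c = -420.5 − a·675995 − b·5351663 = 235913.01.
At (676278, 5350666): z = −820745.8 + 583960.1 + 235913.01 = -872.8 m.

-873 m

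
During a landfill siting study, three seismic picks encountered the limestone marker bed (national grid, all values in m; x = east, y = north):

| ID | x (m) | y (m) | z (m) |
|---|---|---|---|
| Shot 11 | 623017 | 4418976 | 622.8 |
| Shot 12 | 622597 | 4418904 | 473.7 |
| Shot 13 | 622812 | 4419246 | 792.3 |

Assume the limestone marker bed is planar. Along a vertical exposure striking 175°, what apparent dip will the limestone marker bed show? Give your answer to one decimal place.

37.7°

Let the plane be z = a·x + b·y + c.
Shot 12−Shot 11: −420a − 72b = −149.1;  Shot 13−Shot 11: −205a + 270b = 169.5.
Solving gives a = 0.21889, b = 0.79397.
Unit vector along 175° is (sin 175°, cos 175°) = (0.0872, -0.9962).
Slope in that direction = a·(0.0872) + b·(-0.9962) = −0.77187.
Apparent dip = arctan|0.77187| = 37.7° (true dip is 39.5°, so apparent ≤ true as expected).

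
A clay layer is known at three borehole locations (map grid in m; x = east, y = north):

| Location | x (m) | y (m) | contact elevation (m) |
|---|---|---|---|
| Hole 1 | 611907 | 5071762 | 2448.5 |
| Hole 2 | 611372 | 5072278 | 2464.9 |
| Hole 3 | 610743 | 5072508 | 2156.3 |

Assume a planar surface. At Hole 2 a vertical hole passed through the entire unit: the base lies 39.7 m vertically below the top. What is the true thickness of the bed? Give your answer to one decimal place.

25.6 m

Let the plane be z = a·x + b·y + c.
Hole 2−Hole 1: −535a + 516b = 16.4;  Hole 3−Hole 1: −1164a + 746b = −292.2.
Solving gives a = 0.80892, b = 0.87049.
|∇z| = √(a²+b²) = 1.18833, so dip δ = arctan(1.18833) = 49.92°.
True thickness = vertical thickness × cos δ = 39.7 × cos 49.92° = 25.6 m.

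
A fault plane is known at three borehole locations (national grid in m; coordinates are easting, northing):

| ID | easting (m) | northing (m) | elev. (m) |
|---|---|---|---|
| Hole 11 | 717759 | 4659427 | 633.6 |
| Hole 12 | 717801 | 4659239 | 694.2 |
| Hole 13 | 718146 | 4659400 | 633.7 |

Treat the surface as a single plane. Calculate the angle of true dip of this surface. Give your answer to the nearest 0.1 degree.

18.2°

Let the plane be z = a·easting + b·northing + c.
Hole 12−Hole 11: 42a − 188b = 60.6;  Hole 13−Hole 11: 387a − 27b = 0.1.
Solving gives a = −0.02258, b = −0.32739.
Gradient magnitude |∇z| = √(a² + b²) = √(0.00051 + 0.10718) = 0.32816.
True dip = arctan(0.32816) = 18.2°, dipping toward N (azimuth ≈ 004°).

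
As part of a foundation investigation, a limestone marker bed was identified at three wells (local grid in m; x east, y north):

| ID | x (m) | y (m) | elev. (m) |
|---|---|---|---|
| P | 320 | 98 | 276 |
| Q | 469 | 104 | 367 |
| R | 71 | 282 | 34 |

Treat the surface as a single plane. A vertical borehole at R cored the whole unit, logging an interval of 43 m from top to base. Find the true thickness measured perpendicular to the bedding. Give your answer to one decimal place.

Let the plane be z = a·x + b·y + c.
Q−P: 149a + 6b = 91;  R−P: −249a + 184b = −242.
Solving gives a = 0.62940, b = −0.46347.
|∇z| = √(a²+b²) = 0.78164, so dip δ = arctan(0.78164) = 38.01°.
True thickness = vertical thickness × cos δ = 43 × cos 38.01° = 33.9 m.

33.9 m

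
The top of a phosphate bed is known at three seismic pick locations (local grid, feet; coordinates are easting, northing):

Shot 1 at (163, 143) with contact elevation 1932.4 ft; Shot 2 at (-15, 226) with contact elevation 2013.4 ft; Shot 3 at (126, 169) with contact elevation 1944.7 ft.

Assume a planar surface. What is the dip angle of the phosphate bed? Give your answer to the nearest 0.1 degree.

41.0°

Two edge vectors: Shot 1→Shot 2 = (-178, 83, 81), Shot 1→Shot 3 = (-37, 26, 12.3).
Normal n = (Shot 1→Shot 2) × (Shot 1→Shot 3) = (-1085.1, -807.6, -1557).
So ∂z/∂easting = −n_x/n_z = −0.69692 and ∂z/∂northing = −n_y/n_z = −0.51869.
Gradient magnitude |∇z| = √(a² + b²) = √(0.48569 + 0.26904) = 0.86875.
True dip = arctan(0.86875) = 41.0°, dipping toward NE (azimuth ≈ 053°).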